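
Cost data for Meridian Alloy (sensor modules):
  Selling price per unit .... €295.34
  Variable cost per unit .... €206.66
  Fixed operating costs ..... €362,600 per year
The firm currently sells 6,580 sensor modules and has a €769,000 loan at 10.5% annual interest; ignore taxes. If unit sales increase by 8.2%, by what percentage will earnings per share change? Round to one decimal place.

Total contribution margin = 6,580 × €88.68 = €583,514.40.
Operating income = contribution − fixed costs = €583,514.40 − €362,600 = €220,914.40.
After interest of €80,745.00, pre-tax earnings = €140,169.40.
DCL = total CM / (EBIT − I) = €583,514.40 / €140,169.40 = 4.1629.
EPS therefore changes by 4.1629 × (+8.2%) = +34.1%.

+34.1%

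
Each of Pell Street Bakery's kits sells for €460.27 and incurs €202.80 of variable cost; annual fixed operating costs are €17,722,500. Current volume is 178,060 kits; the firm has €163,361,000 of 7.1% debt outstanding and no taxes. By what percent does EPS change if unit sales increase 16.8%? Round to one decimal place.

At 178,060 units, contribution = 178,060 × €257.47 = €45,845,108.20.
Operating income = contribution − fixed costs = €45,845,108.20 − €17,722,500 = €28,122,608.20.
After interest of €11,598,631.00, pre-tax earnings = €16,523,977.20.
DCL = total CM / (EBIT − I) = €45,845,108.20 / €16,523,977.20 = 2.7745.
EPS therefore changes by 2.7745 × (+16.8%) = +46.6%.

+46.6%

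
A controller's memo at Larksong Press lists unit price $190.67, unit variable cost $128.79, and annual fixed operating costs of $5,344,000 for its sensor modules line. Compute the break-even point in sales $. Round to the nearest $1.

$16,466,394

Contribution margin per unit = $190.67 − $128.79 = $61.88, a CM ratio of $61.88 ÷ $190.67 = 0.3245.
Break-even sales = FC ÷ CM ratio = $5,344,000 × $190.67 / $61.88 = $16,466,394.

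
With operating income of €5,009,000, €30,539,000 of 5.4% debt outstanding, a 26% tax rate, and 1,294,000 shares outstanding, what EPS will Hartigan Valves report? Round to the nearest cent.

€1.92

Pre-tax income = €5,009,000 − €1,649,106.00 = €3,359,894.00.
After tax at 26%: net income = €3,359,894.00 × 0.74 = €2,486,321.56.
EPS = €2,486,321.56 ÷ 1,294,000 = €1.92.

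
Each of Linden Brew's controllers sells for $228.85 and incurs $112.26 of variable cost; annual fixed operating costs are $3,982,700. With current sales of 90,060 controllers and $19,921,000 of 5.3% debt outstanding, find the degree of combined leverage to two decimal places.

At 90,060 units, contribution = 90,060 × $116.59 = $10,500,095.40.
Operating income = contribution − fixed costs = $10,500,095.40 − $3,982,700 = $6,517,395.40. Interest = $1,055,813.00, so EBIT − I = $5,461,582.40.
Degree of total leverage = total CM / (EBIT − interest) = $10,500,095.40 / $5,461,582.40 = 1.9225.

1.92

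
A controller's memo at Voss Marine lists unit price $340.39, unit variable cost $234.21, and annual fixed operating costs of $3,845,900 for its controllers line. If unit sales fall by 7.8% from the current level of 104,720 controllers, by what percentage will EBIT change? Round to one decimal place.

Contribution at this volume is 104,720 × $106.18 = $11,119,169.60.
Operating income = contribution − fixed costs = $11,119,169.60 − $3,845,900 = $7,273,269.60.
DOL = contribution ÷ EBIT = $11,119,169.60 ÷ $7,273,269.60 = 1.5288.
Operating income changes by 1.5288 × -7.8% = -11.9%.

-11.9%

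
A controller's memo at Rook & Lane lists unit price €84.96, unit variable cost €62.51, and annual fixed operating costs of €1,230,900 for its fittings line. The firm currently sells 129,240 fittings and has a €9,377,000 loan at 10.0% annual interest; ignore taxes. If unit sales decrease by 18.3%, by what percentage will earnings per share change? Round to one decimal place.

-72.5%

Contribution at this volume is 129,240 × €22.45 = €2,901,438.00.
EBIT = €2,901,438.00 − €1,230,900 = €1,670,538.00.
After interest of €937,700.00, pre-tax earnings = €732,838.00.
Degree of combined leverage = contribution ÷ (EBIT − I) = €2,901,438.00 ÷ €732,838.00 = 3.9592.
%ΔEPS = DCL × %ΔSales = 3.9592 × -18.3% = -72.5%.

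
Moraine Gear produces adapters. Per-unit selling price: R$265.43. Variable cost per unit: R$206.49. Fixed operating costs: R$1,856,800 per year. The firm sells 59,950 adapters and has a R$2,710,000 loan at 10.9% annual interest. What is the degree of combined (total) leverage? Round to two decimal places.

Contribution at this volume is 59,950 × R$58.94 = R$3,533,453.00.
Operating income = contribution − fixed costs = R$3,533,453.00 − R$1,856,800 = R$1,676,653.00. Interest = R$295,390.00, so EBIT − I = R$1,381,263.00.
DCL = contribution ÷ (EBIT − I) = R$3,533,453.00 ÷ R$1,381,263.00 = 2.5581.

2.56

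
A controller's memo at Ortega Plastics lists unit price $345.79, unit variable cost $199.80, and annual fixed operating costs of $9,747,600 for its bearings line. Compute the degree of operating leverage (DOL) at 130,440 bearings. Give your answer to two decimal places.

2.05

At 130,440 units, contribution = 130,440 × $145.99 = $19,042,935.60.
Subtracting fixed costs: EBIT = $19,042,935.60 − $9,747,600 = $9,295,335.60.
So DOL = total CM / EBIT = $19,042,935.60 / $9,295,335.60 = 2.0487.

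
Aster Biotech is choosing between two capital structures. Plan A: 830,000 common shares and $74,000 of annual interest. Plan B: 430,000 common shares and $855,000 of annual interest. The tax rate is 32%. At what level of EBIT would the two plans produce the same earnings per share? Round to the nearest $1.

At indifference, (EBIT − 74,000)(1 − t)/830,000 = (EBIT − 855,000)(1 − t)/430,000.
Cancelling (1 − t) and cross-multiplying: 430,000·(EBIT − 74,000) = 830,000·(EBIT − 855,000).
EBIT × (830,000 − 430,000) = 855,000 × 830,000 − 74,000 × 430,000 = 677,830,000,000, so EBIT = 677,830,000,000 ÷ 400,000 = 1,694,575.00.

$1,694,575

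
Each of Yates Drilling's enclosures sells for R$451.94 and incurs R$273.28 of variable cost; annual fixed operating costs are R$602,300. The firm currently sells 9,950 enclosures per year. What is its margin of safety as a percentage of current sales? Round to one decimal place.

66.1%

Contribution margin per unit = R$451.94 − R$273.28 = R$178.66. Break-even units = R$602,300 ÷ R$178.66 = 3,371.21; break-even revenue = 3,371.21 × R$451.94 = R$1,523,583.69.
Actual sales revenue = 9,950 × R$451.94 = R$4,496,803.00.
Margin of safety = (R$4,496,803.00 − R$1,523,583.69) ÷ R$4,496,803.00 = 66.1%.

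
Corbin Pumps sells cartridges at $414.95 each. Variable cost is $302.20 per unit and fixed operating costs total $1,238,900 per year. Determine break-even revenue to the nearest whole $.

$4,559,482

CM per unit = $414.95 − $302.20 = $112.75; CM ratio = $112.75 / $414.95 = 0.2717.
Break-even sales = FC ÷ CM ratio = $1,238,900 × $414.95 / $112.75 = $4,559,482.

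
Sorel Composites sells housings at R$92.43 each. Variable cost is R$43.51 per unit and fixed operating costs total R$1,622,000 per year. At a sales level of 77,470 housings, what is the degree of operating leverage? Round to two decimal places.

1.75

Total contribution margin = 77,470 × R$48.92 = R$3,789,832.40.
Operating income = contribution − fixed costs = R$3,789,832.40 − R$1,622,000 = R$2,167,832.40.
DOL = contribution ÷ EBIT = R$3,789,832.40 ÷ R$2,167,832.40 = 1.7482.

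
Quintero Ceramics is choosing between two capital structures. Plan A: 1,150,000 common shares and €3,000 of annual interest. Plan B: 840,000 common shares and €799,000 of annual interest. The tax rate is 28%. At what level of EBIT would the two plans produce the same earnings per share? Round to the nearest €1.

€2,955,903

At indifference, (EBIT − 3,000)(1 − t)/1,150,000 = (EBIT − 799,000)(1 − t)/840,000.
Cancelling (1 − t) and cross-multiplying: 840,000·(EBIT − 3,000) = 1,150,000·(EBIT − 799,000).
EBIT × (1,150,000 − 840,000) = 799,000 × 1,150,000 − 3,000 × 840,000 = 916,330,000,000, so EBIT = 916,330,000,000 ÷ 310,000 = 2,955,903.23.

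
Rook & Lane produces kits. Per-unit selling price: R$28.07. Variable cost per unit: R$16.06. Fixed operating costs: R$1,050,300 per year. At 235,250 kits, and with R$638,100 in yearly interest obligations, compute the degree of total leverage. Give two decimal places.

At 235,250 units, contribution = 235,250 × R$12.01 = R$2,825,352.50.
EBIT = R$2,825,352.50 − R$1,050,300 = R$1,775,052.50. Interest = R$638,100.00.
DOL = R$2,825,352.50 ÷ R$1,775,052.50 = 1.5917; DFL = R$1,775,052.50 ÷ R$1,136,952.50 = 1.5612.
DCL = DOL × DFL = 1.5917 × 1.5612 = 2.4850.

2.49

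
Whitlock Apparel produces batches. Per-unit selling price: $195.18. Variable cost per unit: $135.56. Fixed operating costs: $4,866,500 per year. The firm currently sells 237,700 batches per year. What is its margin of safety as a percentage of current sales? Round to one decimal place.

65.7%

Each unit contributes $195.18 − $135.56 = $59.62. Break-even units = $4,866,500 ÷ $59.62 = 81,625.29; break-even revenue = 81,625.29 × $195.18 = $15,931,624.79.
Current sales = 237,700 × $195.18 = $46,394,286.00.
Margin of safety = ($46,394,286.00 − $15,931,624.79) ÷ $46,394,286.00 = 65.7%.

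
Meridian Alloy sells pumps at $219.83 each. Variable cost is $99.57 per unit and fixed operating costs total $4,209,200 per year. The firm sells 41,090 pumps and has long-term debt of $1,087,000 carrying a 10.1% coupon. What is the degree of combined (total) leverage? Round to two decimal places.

7.94

Total contribution margin = 41,090 × $120.26 = $4,941,483.40.
EBIT = $4,941,483.40 − $4,209,200 = $732,283.40. Interest = $109,787.00, so EBIT − I = $622,496.40.
Degree of total leverage = total CM / (EBIT − interest) = $4,941,483.40 / $622,496.40 = 7.9382.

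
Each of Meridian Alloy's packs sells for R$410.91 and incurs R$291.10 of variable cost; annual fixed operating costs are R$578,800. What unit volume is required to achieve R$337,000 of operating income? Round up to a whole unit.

Each unit contributes R$410.91 − R$291.10 = R$119.81.
Need Q such that Q × R$119.81 − R$578,800 = R$337,000, i.e. Q = R$915,800 / R$119.81 = 7,643.77 → 7,644.

7,644 packs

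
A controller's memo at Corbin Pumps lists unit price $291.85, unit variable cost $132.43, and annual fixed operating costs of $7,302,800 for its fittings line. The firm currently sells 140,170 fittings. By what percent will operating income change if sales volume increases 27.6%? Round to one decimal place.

Contribution at this volume is 140,170 × $159.42 = $22,345,901.40.
Operating income = contribution − fixed costs = $22,345,901.40 − $7,302,800 = $15,043,101.40.
So DOL = total CM / EBIT = $22,345,901.40 / $15,043,101.40 = 1.4855.
%ΔEBIT = DOL × %ΔSales = 1.4855 × +27.6% = +41.0%.

+41.0%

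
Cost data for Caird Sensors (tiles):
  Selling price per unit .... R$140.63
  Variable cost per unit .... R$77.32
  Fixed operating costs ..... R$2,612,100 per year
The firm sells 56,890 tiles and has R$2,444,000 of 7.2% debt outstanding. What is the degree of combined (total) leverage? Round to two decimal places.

4.43

Contribution at this volume is 56,890 × R$63.31 = R$3,601,705.90.
EBIT = R$3,601,705.90 − R$2,612,100 = R$989,605.90. Interest = R$175,968.00, so EBIT − I = R$813,637.90.
Degree of total leverage = total CM / (EBIT − interest) = R$3,601,705.90 / R$813,637.90 = 4.4267.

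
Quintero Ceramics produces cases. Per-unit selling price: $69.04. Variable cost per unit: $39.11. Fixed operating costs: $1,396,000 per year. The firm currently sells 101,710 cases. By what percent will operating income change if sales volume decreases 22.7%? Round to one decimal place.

-41.9%

Total contribution margin = 101,710 × $29.93 = $3,044,180.30.
Subtracting fixed costs: EBIT = $3,044,180.30 − $1,396,000 = $1,648,180.30.
DOL = contribution ÷ EBIT = $3,044,180.30 ÷ $1,648,180.30 = 1.8470.
Operating income changes by 1.8470 × -22.7% = -41.9%.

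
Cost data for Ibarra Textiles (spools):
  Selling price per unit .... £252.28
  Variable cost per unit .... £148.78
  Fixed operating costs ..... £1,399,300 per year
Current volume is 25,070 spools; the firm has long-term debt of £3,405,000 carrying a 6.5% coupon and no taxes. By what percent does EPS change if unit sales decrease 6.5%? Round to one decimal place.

Total contribution margin = 25,070 × £103.50 = £2,594,745.00.
Subtracting fixed costs: EBIT = £2,594,745.00 − £1,399,300 = £1,195,445.00.
After interest of £221,325.00, pre-tax earnings = £974,120.00.
DCL = total CM / (EBIT − I) = £2,594,745.00 / £974,120.00 = 2.6637.
EPS therefore changes by 2.6637 × (-6.5%) = -17.3%.

-17.3%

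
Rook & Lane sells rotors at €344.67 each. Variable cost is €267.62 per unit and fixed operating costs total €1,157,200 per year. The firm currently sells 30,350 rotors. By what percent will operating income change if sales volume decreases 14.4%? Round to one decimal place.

-28.5%

At 30,350 units, contribution = 30,350 × €77.05 = €2,338,467.50.
EBIT = €2,338,467.50 − €1,157,200 = €1,181,267.50.
DOL = contribution ÷ EBIT = €2,338,467.50 ÷ €1,181,267.50 = 1.9796.
%ΔEBIT = DOL × %ΔSales = 1.9796 × -14.4% = -28.5%.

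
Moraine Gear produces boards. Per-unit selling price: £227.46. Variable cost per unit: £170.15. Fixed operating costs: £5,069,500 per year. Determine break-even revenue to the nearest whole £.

CM per unit = £227.46 − £170.15 = £57.31; CM ratio = £57.31 / £227.46 = 0.2520.
Break-even revenue = fixed costs × price ÷ CM = £5,069,500 × £227.46 ÷ £57.31 = £20,120,546.

£20,120,546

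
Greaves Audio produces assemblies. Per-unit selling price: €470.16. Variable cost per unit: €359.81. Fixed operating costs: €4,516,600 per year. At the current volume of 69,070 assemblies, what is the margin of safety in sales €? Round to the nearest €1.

Each unit contributes €470.16 − €359.81 = €110.35. Break-even units = €4,516,600 ÷ €110.35 = 40,929.77; break-even revenue = 40,929.77 × €470.16 = €19,243,540.15.
Actual sales revenue = 69,070 × €470.16 = €32,473,951.20.
Margin of safety = €32,473,951.20 − €19,243,540.15 = €13,230,411.

€13,230,411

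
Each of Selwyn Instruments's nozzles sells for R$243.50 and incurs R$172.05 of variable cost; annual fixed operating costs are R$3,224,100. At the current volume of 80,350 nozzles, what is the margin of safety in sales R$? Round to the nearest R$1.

R$8,577,564

Contribution margin per unit = R$243.50 − R$172.05 = R$71.45. Break-even units = R$3,224,100 ÷ R$71.45 = 45,123.86; break-even revenue = 45,123.86 × R$243.50 = R$10,987,660.60.
Current sales = 80,350 × R$243.50 = R$19,565,225.00.
Margin of safety = R$19,565,225.00 − R$10,987,660.60 = R$8,577,564.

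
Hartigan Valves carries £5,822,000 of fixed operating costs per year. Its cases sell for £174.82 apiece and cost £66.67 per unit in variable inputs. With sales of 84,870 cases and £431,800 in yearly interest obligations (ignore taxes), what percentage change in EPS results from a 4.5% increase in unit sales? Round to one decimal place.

Contribution at this volume is 84,870 × £108.15 = £9,178,690.50.
EBIT = £9,178,690.50 − £5,822,000 = £3,356,690.50.
Interest = £431,800.00, so EBIT − I = £2,924,890.50.
Degree of combined leverage = contribution ÷ (EBIT − I) = £9,178,690.50 ÷ £2,924,890.50 = 3.1381.
%ΔEPS = DCL × %ΔSales = 3.1381 × +4.5% = +14.1%.

+14.1%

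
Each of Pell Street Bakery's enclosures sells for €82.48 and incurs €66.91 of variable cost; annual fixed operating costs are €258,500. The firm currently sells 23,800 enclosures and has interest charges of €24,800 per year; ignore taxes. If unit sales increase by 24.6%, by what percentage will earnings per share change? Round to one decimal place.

At 23,800 units, contribution = 23,800 × €15.57 = €370,566.00.
EBIT = €370,566.00 − €258,500 = €112,066.00.
Interest = €24,800.00, so EBIT − I = €87,266.00.
Degree of combined leverage = contribution ÷ (EBIT − I) = €370,566.00 ÷ €87,266.00 = 4.2464.
EPS therefore changes by 4.2464 × (+24.6%) = +104.5%.

+104.5%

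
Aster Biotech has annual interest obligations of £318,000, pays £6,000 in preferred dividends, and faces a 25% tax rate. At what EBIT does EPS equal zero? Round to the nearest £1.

Preferred dividends are paid after tax, so their pre-tax equivalent is £6,000 ÷ (1 − 0.25) = £8,000.00.
EPS = 0 when EBIT covers interest plus the pre-tax preferred burden: £318,000 + £8,000.00 = £326,000.00.

£326,000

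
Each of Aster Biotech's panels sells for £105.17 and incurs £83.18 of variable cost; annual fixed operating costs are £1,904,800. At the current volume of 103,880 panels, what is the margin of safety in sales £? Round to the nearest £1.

£1,815,109

Contribution margin per unit = £105.17 − £83.18 = £21.99. Break-even units = £1,904,800 ÷ £21.99 = 86,621.19; break-even revenue = 86,621.19 × £105.17 = £9,109,950.70.
Current sales = 103,880 × £105.17 = £10,925,059.60.
Margin of safety = £10,925,059.60 − £9,109,950.70 = £1,815,109.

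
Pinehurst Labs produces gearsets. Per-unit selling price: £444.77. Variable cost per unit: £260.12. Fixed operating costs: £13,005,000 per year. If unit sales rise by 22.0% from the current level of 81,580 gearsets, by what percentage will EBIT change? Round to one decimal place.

+161.0%

At 81,580 units, contribution = 81,580 × £184.65 = £15,063,747.00.
EBIT = £15,063,747.00 − £13,005,000 = £2,058,747.00.
Degree of operating leverage = £15,063,747.00 / £2,058,747.00 = 7.3169.
Operating income changes by 7.3169 × +22.0% = +161.0%.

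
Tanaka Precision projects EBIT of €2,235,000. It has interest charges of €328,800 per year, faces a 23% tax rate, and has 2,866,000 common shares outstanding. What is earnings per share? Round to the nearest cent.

€0.51

Interest = €328,800.00, so EBT = €2,235,000 − €328,800.00 = €1,906,200.00.
Net income = €1,906,200.00 × (1 − 0.23) = €1,467,774.00.
EPS = €1,467,774.00 ÷ 2,866,000 = €0.51.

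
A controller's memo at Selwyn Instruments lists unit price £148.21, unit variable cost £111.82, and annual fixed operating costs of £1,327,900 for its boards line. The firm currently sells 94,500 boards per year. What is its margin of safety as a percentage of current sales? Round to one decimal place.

Each unit contributes £148.21 − £111.82 = £36.39. Break-even units = £1,327,900 ÷ £36.39 = 36,490.79; break-even revenue = 36,490.79 × £148.21 = £5,408,300.60.
Current sales = 94,500 × £148.21 = £14,005,845.00.
Margin of safety = (£14,005,845.00 − £5,408,300.60) ÷ £14,005,845.00 = 61.4%.

61.4%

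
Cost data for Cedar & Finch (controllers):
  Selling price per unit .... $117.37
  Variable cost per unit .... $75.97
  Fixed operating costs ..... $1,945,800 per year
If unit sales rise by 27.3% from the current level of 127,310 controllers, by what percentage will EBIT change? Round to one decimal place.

Total contribution margin = 127,310 × $41.40 = $5,270,634.00.
Subtracting fixed costs: EBIT = $5,270,634.00 − $1,945,800 = $3,324,834.00.
Degree of operating leverage = $5,270,634.00 / $3,324,834.00 = 1.5852.
%ΔEBIT = DOL × %ΔSales = 1.5852 × +27.3% = +43.3%.

+43.3%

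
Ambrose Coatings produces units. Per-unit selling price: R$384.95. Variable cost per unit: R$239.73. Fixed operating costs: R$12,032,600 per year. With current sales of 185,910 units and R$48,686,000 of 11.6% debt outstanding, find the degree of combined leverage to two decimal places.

2.90

Total contribution margin = 185,910 × R$145.22 = R$26,997,850.20.
Operating income = contribution − fixed costs = R$26,997,850.20 − R$12,032,600 = R$14,965,250.20. Interest = R$5,647,576.00.
DOL = R$26,997,850.20 ÷ R$14,965,250.20 = 1.8040; DFL = R$14,965,250.20 ÷ R$9,317,674.20 = 1.6061.
Combined leverage = 1.8040 × 1.6061 = 2.8974.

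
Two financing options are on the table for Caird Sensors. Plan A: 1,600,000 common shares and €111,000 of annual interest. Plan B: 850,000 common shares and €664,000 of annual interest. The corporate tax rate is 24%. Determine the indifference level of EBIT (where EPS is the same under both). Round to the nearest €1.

Set EPS_A = EPS_B: (EBIT − €111,000)(1 − 0.24) ÷ 1,600,000 = (EBIT − €664,000)(1 − 0.24) ÷ 850,000.
The (1 − t) factor cancels: (EBIT − 111,000) × 850,000 = (EBIT − 664,000) × 1,600,000.
EBIT × (1,600,000 − 850,000) = 664,000 × 1,600,000 − 111,000 × 850,000 = 968,050,000,000, so EBIT = 968,050,000,000 ÷ 750,000 = 1,290,733.33.

€1,290,733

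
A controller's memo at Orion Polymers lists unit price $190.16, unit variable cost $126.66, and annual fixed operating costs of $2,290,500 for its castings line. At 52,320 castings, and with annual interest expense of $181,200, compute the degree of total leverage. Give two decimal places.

3.91

At 52,320 units, contribution = 52,320 × $63.50 = $3,322,320.00.
EBIT = $3,322,320.00 − $2,290,500 = $1,031,820.00. Interest = $181,200.00.
DOL = $3,322,320.00 ÷ $1,031,820.00 = 3.2199; DFL = $1,031,820.00 ÷ $850,620.00 = 1.2130.
Combined leverage = 3.2199 × 1.2130 = 3.9057.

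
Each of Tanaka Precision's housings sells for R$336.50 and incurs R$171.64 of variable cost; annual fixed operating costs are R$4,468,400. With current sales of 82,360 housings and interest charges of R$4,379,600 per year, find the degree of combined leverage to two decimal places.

2.87

Total contribution margin = 82,360 × R$164.86 = R$13,577,869.60.
Operating income = contribution − fixed costs = R$13,577,869.60 − R$4,468,400 = R$9,109,469.60. Interest = R$4,379,600.00, so EBIT − I = R$4,729,869.60.
Degree of total leverage = total CM / (EBIT − interest) = R$13,577,869.60 / R$4,729,869.60 = 2.8707.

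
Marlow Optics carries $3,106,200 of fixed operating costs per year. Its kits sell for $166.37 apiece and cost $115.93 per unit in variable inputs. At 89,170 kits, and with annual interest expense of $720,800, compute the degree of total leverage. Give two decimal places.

Contribution at this volume is 89,170 × $50.44 = $4,497,734.80.
Operating income = contribution − fixed costs = $4,497,734.80 − $3,106,200 = $1,391,534.80. Interest = $720,800.00, so EBIT − I = $670,734.80.
DCL = contribution ÷ (EBIT − I) = $4,497,734.80 ÷ $670,734.80 = 6.7057.

6.71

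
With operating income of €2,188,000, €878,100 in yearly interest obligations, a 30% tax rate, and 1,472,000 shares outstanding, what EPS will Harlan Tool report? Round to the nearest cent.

Interest = €878,100.00, so EBT = €2,188,000 − €878,100.00 = €1,309,900.00.
After tax at 30%: net income = €1,309,900.00 × 0.70 = €916,930.00.
Per share: €916,930.00 / 1,472,000 shares = €0.62.

€0.62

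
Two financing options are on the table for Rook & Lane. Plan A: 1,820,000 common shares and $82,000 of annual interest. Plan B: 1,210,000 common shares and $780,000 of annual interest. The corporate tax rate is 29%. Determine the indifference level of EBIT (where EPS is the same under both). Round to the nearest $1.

$2,164,557

Set EPS_A = EPS_B: (EBIT − $82,000)(1 − 0.29) ÷ 1,820,000 = (EBIT − $780,000)(1 − 0.29) ÷ 1,210,000.
Cancelling (1 − t) and cross-multiplying: 1,210,000·(EBIT − 82,000) = 1,820,000·(EBIT − 780,000).
EBIT × (1,820,000 − 1,210,000) = 780,000 × 1,820,000 − 82,000 × 1,210,000 = 1,320,380,000,000, so EBIT = 1,320,380,000,000 ÷ 610,000 = 2,164,557.38.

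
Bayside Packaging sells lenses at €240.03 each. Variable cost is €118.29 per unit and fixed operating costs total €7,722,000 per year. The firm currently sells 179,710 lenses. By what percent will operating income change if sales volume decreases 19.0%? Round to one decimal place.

At 179,710 units, contribution = 179,710 × €121.74 = €21,877,895.40.
Operating income = contribution − fixed costs = €21,877,895.40 − €7,722,000 = €14,155,895.40.
So DOL = total CM / EBIT = €21,877,895.40 / €14,155,895.40 = 1.5455.
%ΔEBIT = DOL × %ΔSales = 1.5455 × -19.0% = -29.4%.

-29.4%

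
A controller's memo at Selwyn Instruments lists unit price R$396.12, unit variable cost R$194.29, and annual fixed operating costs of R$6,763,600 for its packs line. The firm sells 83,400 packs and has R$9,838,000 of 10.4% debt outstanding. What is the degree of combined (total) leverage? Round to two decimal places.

Contribution at this volume is 83,400 × R$201.83 = R$16,832,622.00.
EBIT = R$16,832,622.00 − R$6,763,600 = R$10,069,022.00. Interest = R$1,023,152.00, so EBIT − I = R$9,045,870.00.
DCL = contribution ÷ (EBIT − I) = R$16,832,622.00 ÷ R$9,045,870.00 = 1.8608.

1.86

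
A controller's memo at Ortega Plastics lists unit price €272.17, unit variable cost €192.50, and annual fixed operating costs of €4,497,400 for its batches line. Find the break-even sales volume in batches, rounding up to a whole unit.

Contribution margin per unit = €272.17 − €192.50 = €79.67.
Break-even volume = fixed costs ÷ CM per unit = €4,497,400 ÷ €79.67 = 56,450.36, so 56,451 batches.

56,451 batches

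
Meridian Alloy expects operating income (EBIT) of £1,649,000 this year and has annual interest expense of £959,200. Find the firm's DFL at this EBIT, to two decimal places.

2.39

Interest = £959,200.00.
Degree of financial leverage = EBIT / (EBIT − interest) = £1,649,000 / £689,800.00 = 2.3905.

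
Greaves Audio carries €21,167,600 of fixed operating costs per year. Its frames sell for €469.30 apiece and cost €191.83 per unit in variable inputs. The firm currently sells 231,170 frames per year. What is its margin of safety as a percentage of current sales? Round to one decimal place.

Unit CM = price − variable cost = €469.30 − €191.83 = €277.47. Break-even units = €21,167,600 ÷ €277.47 = 76,287.89; break-even revenue = 76,287.89 × €469.30 = €35,801,905.36.
Actual sales revenue = 231,170 × €469.30 = €108,488,081.00.
Margin of safety = (€108,488,081.00 − €35,801,905.36) ÷ €108,488,081.00 = 67.0%.

67.0%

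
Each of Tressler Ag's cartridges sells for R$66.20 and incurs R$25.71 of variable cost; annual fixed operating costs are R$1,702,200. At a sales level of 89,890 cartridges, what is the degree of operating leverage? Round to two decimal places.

1.88

Total contribution margin = 89,890 × R$40.49 = R$3,639,646.10.
Subtracting fixed costs: EBIT = R$3,639,646.10 − R$1,702,200 = R$1,937,446.10.
Degree of operating leverage = R$3,639,646.10 / R$1,937,446.10 = 1.8786.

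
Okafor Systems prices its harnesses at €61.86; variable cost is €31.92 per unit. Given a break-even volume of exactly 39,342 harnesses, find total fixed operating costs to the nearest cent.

€1,177,899.48

Contribution margin per unit = €61.86 − €31.92 = €29.94.
Since BE = FC / CM, FC = 39,342 × €29.94 = €1,177,899.48.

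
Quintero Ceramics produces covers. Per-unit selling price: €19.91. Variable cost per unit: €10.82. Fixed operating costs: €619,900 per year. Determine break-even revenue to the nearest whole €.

CM per unit = €19.91 − €10.82 = €9.09; CM ratio = €9.09 / €19.91 = 0.4566.
Break-even revenue = fixed costs × price ÷ CM = €619,900 × €19.91 ÷ €9.09 = €1,357,779.

€1,357,779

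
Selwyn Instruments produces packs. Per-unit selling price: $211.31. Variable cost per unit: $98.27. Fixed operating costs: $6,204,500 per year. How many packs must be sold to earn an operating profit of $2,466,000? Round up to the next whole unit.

Unit CM = price − variable cost = $211.31 − $98.27 = $113.04.
Need Q such that Q × $113.04 − $6,204,500 = $2,466,000, i.e. Q = $8,670,500 / $113.04 = 76,702.94 → 76,703.

76,703 packs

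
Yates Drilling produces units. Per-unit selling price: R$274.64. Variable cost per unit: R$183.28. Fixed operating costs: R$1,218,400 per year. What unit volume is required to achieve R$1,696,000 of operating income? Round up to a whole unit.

31,901 units

Each unit contributes R$274.64 − R$183.28 = R$91.36.
Need Q such that Q × R$91.36 − R$1,218,400 = R$1,696,000, i.e. Q = R$2,914,400 / R$91.36 = 31,900.18 → 31,901.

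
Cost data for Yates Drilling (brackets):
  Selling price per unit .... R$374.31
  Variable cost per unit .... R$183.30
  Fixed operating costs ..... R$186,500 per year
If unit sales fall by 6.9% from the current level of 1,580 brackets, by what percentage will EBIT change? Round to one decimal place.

Total contribution margin = 1,580 × R$191.01 = R$301,795.80.
Operating income = contribution − fixed costs = R$301,795.80 − R$186,500 = R$115,295.80.
Degree of operating leverage = R$301,795.80 / R$115,295.80 = 2.6176.
Operating income changes by 2.6176 × -6.9% = -18.1%.

-18.1%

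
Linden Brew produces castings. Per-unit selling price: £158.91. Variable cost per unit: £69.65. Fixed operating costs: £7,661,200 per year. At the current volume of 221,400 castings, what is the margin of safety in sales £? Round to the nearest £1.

Each unit contributes £158.91 − £69.65 = £89.26. Break-even units = £7,661,200 ÷ £89.26 = 85,830.16; break-even revenue = 85,830.16 × £158.91 = £13,639,270.58.
Actual sales revenue = 221,400 × £158.91 = £35,182,674.00.
Margin of safety = £35,182,674.00 − £13,639,270.58 = £21,543,403.

£21,543,403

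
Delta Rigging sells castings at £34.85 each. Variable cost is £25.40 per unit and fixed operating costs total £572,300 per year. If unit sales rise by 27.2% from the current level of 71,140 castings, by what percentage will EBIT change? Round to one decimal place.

+182.9%

Total contribution margin = 71,140 × £9.45 = £672,273.00.
Subtracting fixed costs: EBIT = £672,273.00 − £572,300 = £99,973.00.
So DOL = total CM / EBIT = £672,273.00 / £99,973.00 = 6.7245.
Operating income changes by 6.7245 × +27.2% = +182.9%.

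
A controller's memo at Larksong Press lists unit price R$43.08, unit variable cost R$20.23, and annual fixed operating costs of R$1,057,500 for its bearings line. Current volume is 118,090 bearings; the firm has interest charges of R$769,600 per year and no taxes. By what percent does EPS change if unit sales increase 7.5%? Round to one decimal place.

+23.2%

Total contribution margin = 118,090 × R$22.85 = R$2,698,356.50.
EBIT = R$2,698,356.50 − R$1,057,500 = R$1,640,856.50.
After interest of R$769,600.00, pre-tax earnings = R$871,256.50.
Degree of combined leverage = contribution ÷ (EBIT − I) = R$2,698,356.50 ÷ R$871,256.50 = 3.0971.
%ΔEPS = DCL × %ΔSales = 3.0971 × +7.5% = +23.2%.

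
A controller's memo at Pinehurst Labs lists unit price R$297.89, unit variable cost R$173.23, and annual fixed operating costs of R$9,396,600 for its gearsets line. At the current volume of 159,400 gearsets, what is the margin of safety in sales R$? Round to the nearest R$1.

Unit CM = price − variable cost = R$297.89 − R$173.23 = R$124.66. Break-even units = R$9,396,600 ÷ R$124.66 = 75,377.83; break-even revenue = 75,377.83 × R$297.89 = R$22,454,301.09.
Actual sales revenue = 159,400 × R$297.89 = R$47,483,666.00.
Margin of safety = R$47,483,666.00 − R$22,454,301.09 = R$25,029,365.

R$25,029,365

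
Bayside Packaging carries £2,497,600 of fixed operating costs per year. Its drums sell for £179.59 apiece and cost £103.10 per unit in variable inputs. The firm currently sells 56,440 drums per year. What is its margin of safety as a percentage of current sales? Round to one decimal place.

Each unit contributes £179.59 − £103.10 = £76.49. Break-even units = £2,497,600 ÷ £76.49 = 32,652.63; break-even revenue = 32,652.63 × £179.59 = £5,864,086.60.
Current sales = 56,440 × £179.59 = £10,136,059.60.
Margin of safety = (£10,136,059.60 − £5,864,086.60) ÷ £10,136,059.60 = 42.1%.

42.1%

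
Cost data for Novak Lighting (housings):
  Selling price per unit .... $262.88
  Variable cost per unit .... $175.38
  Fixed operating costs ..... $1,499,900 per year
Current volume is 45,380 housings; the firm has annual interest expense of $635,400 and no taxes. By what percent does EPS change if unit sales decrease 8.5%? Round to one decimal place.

Contribution at this volume is 45,380 × $87.50 = $3,970,750.00.
EBIT = $3,970,750.00 − $1,499,900 = $2,470,850.00.
After interest of $635,400.00, pre-tax earnings = $1,835,450.00.
DCL = total CM / (EBIT − I) = $3,970,750.00 / $1,835,450.00 = 2.1634.
EPS therefore changes by 2.1634 × (-8.5%) = -18.4%.

-18.4%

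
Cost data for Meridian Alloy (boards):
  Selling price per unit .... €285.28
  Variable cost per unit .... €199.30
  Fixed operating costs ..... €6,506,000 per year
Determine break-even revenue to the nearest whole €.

€21,586,784

Contribution margin per unit = €285.28 − €199.30 = €85.98, a CM ratio of €85.98 ÷ €285.28 = 0.3014.
Break-even sales = FC ÷ CM ratio = €6,506,000 × €285.28 / €85.98 = €21,586,784.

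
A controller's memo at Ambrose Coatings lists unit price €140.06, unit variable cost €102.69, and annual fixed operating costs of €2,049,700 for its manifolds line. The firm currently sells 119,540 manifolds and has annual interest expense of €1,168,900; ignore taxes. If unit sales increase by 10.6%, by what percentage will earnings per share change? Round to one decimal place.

Contribution at this volume is 119,540 × €37.37 = €4,467,209.80.
Subtracting fixed costs: EBIT = €4,467,209.80 − €2,049,700 = €2,417,509.80.
Interest = €1,168,900.00, so EBIT − I = €1,248,609.80.
Degree of combined leverage = contribution ÷ (EBIT − I) = €4,467,209.80 ÷ €1,248,609.80 = 3.5777.
EPS therefore changes by 3.5777 × (+10.6%) = +37.9%.

+37.9%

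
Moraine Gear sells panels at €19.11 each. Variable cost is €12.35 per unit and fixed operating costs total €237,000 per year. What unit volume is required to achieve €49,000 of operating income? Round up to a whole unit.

42,308 panels

Unit CM = price − variable cost = €19.11 − €12.35 = €6.76.
Need Q such that Q × €6.76 − €237,000 = €49,000, i.e. Q = €286,000 / €6.76 = 42,307.69 → 42,308.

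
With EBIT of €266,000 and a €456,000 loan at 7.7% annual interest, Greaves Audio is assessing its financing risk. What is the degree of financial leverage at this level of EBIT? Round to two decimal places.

Interest = €35,112.00.
DFL = EBIT ÷ (EBIT − I) = €266,000 ÷ (€266,000 − €35,112.00) = €266,000 ÷ €230,888.00 = 1.1521.

1.15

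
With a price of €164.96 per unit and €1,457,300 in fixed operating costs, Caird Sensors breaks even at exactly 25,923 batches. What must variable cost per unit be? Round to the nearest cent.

At break-even, FC = Q × (P − VC), so P − VC = €1,457,300 ÷ 25,923 = €56.2165.
Variable cost per unit = €164.96 − €56.2165 = €108.74.

€108.74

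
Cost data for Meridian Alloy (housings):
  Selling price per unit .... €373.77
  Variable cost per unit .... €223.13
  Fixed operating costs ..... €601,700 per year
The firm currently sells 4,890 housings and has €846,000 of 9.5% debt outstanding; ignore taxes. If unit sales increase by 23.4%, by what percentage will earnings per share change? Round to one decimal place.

At 4,890 units, contribution = 4,890 × €150.64 = €736,629.60.
EBIT = €736,629.60 − €601,700 = €134,929.60.
Interest = €80,370.00, so EBIT − I = €54,559.60.
DCL = total CM / (EBIT − I) = €736,629.60 / €54,559.60 = 13.5014.
EPS therefore changes by 13.5014 × (+23.4%) = +315.9%.

+315.9%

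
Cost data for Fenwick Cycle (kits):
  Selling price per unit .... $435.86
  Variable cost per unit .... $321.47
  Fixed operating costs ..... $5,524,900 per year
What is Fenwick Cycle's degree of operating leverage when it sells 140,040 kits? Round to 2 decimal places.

Contribution at this volume is 140,040 × $114.39 = $16,019,175.60.
Operating income = contribution − fixed costs = $16,019,175.60 − $5,524,900 = $10,494,275.60.
So DOL = total CM / EBIT = $16,019,175.60 / $10,494,275.60 = 1.5265.

1.53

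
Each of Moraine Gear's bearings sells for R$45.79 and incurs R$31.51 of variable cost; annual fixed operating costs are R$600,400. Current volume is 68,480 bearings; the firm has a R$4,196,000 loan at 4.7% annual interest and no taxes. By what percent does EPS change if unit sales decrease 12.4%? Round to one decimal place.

Contribution at this volume is 68,480 × R$14.28 = R$977,894.40.
Operating income = contribution − fixed costs = R$977,894.40 − R$600,400 = R$377,494.40.
After interest of R$197,212.00, pre-tax earnings = R$180,282.40.
Degree of combined leverage = contribution ÷ (EBIT − I) = R$977,894.40 ÷ R$180,282.40 = 5.4242.
EPS therefore changes by 5.4242 × (-12.4%) = -67.3%.

-67.3%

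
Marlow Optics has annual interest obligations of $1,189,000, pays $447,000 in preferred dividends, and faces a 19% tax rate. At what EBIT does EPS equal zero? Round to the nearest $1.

$1,740,852

Preferred dividends are paid after tax, so their pre-tax equivalent is $447,000 ÷ (1 − 0.19) = $551,851.85.
Financial break-even EBIT = interest + D_p ÷ (1 − t) = $1,189,000 + $551,851.85 = $1,740,851.85.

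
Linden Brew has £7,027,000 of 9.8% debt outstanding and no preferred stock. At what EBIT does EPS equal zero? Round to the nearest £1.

£688,646

Annual interest = 9.8% × £7,027,000 = £688,646.00.
Without preferred stock the financial break-even is simply EBIT = interest = £688,646.00.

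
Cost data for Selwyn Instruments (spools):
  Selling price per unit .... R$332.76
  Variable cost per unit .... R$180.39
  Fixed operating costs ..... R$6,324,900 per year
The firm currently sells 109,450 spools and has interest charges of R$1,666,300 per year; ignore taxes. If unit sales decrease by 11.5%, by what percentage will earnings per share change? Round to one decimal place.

At 109,450 units, contribution = 109,450 × R$152.37 = R$16,676,896.50.
Subtracting fixed costs: EBIT = R$16,676,896.50 − R$6,324,900 = R$10,351,996.50.
Interest = R$1,666,300.00, so EBIT − I = R$8,685,696.50.
Degree of combined leverage = contribution ÷ (EBIT − I) = R$16,676,896.50 ÷ R$8,685,696.50 = 1.9200.
%ΔEPS = DCL × %ΔSales = 1.9200 × -11.5% = -22.1%.

-22.1%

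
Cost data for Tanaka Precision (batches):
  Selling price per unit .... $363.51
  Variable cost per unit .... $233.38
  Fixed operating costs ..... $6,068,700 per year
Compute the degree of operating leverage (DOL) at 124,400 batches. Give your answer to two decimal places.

Total contribution margin = 124,400 × $130.13 = $16,188,172.00.
Operating income = contribution − fixed costs = $16,188,172.00 − $6,068,700 = $10,119,472.00.
DOL = contribution ÷ EBIT = $16,188,172.00 ÷ $10,119,472.00 = 1.5997.

1.60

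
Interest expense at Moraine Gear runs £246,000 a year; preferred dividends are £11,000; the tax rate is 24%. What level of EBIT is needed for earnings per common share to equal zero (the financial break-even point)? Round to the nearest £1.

£260,474

Preferred dividends are paid after tax, so their pre-tax equivalent is £11,000 ÷ (1 − 0.24) = £14,473.68.
Financial break-even EBIT = interest + D_p ÷ (1 − t) = £246,000 + £14,473.68 = £260,473.68.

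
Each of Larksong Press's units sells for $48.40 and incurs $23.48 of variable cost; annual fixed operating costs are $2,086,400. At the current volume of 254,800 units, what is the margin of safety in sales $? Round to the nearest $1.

Each unit contributes $48.40 − $23.48 = $24.92. Break-even units = $2,086,400 ÷ $24.92 = 83,723.92; break-even revenue = 83,723.92 × $48.40 = $4,052,237.56.
Current sales = 254,800 × $48.40 = $12,332,320.00.
Margin of safety = $12,332,320.00 − $4,052,237.56 = $8,280,082.

$8,280,082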